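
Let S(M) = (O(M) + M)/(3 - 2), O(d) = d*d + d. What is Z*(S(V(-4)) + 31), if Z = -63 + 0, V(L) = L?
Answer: -2457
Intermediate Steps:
Z = -63
O(d) = d + d² (O(d) = d² + d = d + d²)
S(M) = M + M*(1 + M) (S(M) = (M*(1 + M) + M)/(3 - 2) = (M + M*(1 + M))/1 = (M + M*(1 + M))*1 = M + M*(1 + M))
Z*(S(V(-4)) + 31) = -63*(-4*(2 - 4) + 31) = -63*(-4*(-2) + 31) = -63*(8 + 31) = -63*39 = -2457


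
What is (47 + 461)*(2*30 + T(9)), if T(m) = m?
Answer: 35052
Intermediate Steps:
(47 + 461)*(2*30 + T(9)) = (47 + 461)*(2*30 + 9) = 508*(60 + 9) = 508*69 = 35052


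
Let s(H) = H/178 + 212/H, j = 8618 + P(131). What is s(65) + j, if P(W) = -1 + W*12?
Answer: 117928691/11570 ≈ 10193.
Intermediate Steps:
P(W) = -1 + 12*W
j = 10189 (j = 8618 + (-1 + 12*131) = 8618 + (-1 + 1572) = 8618 + 1571 = 10189)
s(H) = 212/H + H/178 (s(H) = H*(1/178) + 212/H = H/178 + 212/H = 212/H + H/178)
s(65) + j = (212/65 + (1/178)*65) + 10189 = (212*(1/65) + 65/178) + 10189 = (212/65 + 65/178) + 10189 = 41961/11570 + 10189 = 117928691/11570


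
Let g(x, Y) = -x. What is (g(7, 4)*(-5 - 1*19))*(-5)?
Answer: -840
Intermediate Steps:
(g(7, 4)*(-5 - 1*19))*(-5) = ((-1*7)*(-5 - 1*19))*(-5) = -7*(-5 - 19)*(-5) = -7*(-24)*(-5) = 168*(-5) = -840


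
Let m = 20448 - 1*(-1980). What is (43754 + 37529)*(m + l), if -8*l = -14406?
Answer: 7877541945/4 ≈ 1.9694e+9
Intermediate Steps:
m = 22428 (m = 20448 + 1980 = 22428)
l = 7203/4 (l = -⅛*(-14406) = 7203/4 ≈ 1800.8)
(43754 + 37529)*(m + l) = (43754 + 37529)*(22428 + 7203/4) = 81283*(96915/4) = 7877541945/4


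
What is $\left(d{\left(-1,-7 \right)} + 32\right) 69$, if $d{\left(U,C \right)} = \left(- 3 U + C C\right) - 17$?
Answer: $4623$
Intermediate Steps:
$d{\left(U,C \right)} = -17 + C^{2} - 3 U$ ($d{\left(U,C \right)} = \left(- 3 U + C^{2}\right) - 17 = \left(C^{2} - 3 U\right) - 17 = -17 + C^{2} - 3 U$)
$\left(d{\left(-1,-7 \right)} + 32\right) 69 = \left(\left(-17 + \left(-7\right)^{2} - -3\right) + 32\right) 69 = \left(\left(-17 + 49 + 3\right) + 32\right) 69 = \left(35 + 32\right) 69 = 67 \cdot 69 = 4623$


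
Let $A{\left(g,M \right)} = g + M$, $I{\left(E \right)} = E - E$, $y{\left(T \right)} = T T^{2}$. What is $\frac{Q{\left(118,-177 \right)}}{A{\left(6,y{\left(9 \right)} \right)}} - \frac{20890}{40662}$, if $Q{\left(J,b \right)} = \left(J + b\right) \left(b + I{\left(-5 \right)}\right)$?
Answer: $\frac{68213186}{4981095} \approx 13.694$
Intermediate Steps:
$y{\left(T \right)} = T^{3}$
$I{\left(E \right)} = 0$
$Q{\left(J,b \right)} = b \left(J + b\right)$ ($Q{\left(J,b \right)} = \left(J + b\right) \left(b + 0\right) = \left(J + b\right) b = b \left(J + b\right)$)
$A{\left(g,M \right)} = M + g$
$\frac{Q{\left(118,-177 \right)}}{A{\left(6,y{\left(9 \right)} \right)}} - \frac{20890}{40662} = \frac{\left(-177\right) \left(118 - 177\right)}{9^{3} + 6} - \frac{20890}{40662} = \frac{\left(-177\right) \left(-59\right)}{729 + 6} - \frac{10445}{20331} = \frac{10443}{735} - \frac{10445}{20331} = 10443 \cdot \frac{1}{735} - \frac{10445}{20331} = \frac{3481}{245} - \frac{10445}{20331} = \frac{68213186}{4981095}$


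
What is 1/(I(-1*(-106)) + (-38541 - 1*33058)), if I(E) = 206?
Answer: -1/71393 ≈ -1.4007e-5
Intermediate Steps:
1/(I(-1*(-106)) + (-38541 - 1*33058)) = 1/(206 + (-38541 - 1*33058)) = 1/(206 + (-38541 - 33058)) = 1/(206 - 71599) = 1/(-71393) = -1/71393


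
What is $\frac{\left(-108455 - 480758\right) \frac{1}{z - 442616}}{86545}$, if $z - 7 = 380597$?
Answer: $\frac{589213}{5366828540} \approx 0.00010979$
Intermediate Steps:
$z = 380604$ ($z = 7 + 380597 = 380604$)
$\frac{\left(-108455 - 480758\right) \frac{1}{z - 442616}}{86545} = \frac{\left(-108455 - 480758\right) \frac{1}{380604 - 442616}}{86545} = - \frac{589213}{-62012} \cdot \frac{1}{86545} = \left(-589213\right) \left(- \frac{1}{62012}\right) \frac{1}{86545} = \frac{589213}{62012} \cdot \frac{1}{86545} = \frac{589213}{5366828540}$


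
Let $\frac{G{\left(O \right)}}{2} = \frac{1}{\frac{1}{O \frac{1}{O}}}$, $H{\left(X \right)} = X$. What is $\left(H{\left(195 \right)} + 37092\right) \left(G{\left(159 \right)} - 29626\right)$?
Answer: $-1104590088$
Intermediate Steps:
$G{\left(O \right)} = 2$ ($G{\left(O \right)} = \frac{2}{\frac{1}{O \frac{1}{O}}} = \frac{2}{1^{-1}} = \frac{2}{1} = 2 \cdot 1 = 2$)
$\left(H{\left(195 \right)} + 37092\right) \left(G{\left(159 \right)} - 29626\right) = \left(195 + 37092\right) \left(2 - 29626\right) = 37287 \left(-29624\right) = -1104590088$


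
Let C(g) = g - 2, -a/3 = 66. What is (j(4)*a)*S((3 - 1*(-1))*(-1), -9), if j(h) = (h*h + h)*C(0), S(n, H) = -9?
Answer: -71280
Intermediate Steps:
a = -198 (a = -3*66 = -198)
C(g) = -2 + g
j(h) = -2*h - 2*h**2 (j(h) = (h*h + h)*(-2 + 0) = (h**2 + h)*(-2) = (h + h**2)*(-2) = -2*h - 2*h**2)
(j(4)*a)*S((3 - 1*(-1))*(-1), -9) = (-2*4*(1 + 4)*(-198))*(-9) = (-2*4*5*(-198))*(-9) = -40*(-198)*(-9) = 7920*(-9) = -71280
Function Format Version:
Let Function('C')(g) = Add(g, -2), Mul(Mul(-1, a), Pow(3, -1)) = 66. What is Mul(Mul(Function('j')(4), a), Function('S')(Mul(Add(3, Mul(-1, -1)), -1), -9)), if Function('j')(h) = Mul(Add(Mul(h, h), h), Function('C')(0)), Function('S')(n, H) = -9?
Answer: -71280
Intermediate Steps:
a = -198 (a = Mul(-3, 66) = -198)
Function('C')(g) = Add(-2, g)
Function('j')(h) = Add(Mul(-2, h), Mul(-2, Pow(h, 2))) (Function('j')(h) = Mul(Add(Mul(h, h), h), Add(-2, 0)) = Mul(Add(Pow(h, 2), h), -2) = Mul(Add(h, Pow(h, 2)), -2) = Add(Mul(-2, h), Mul(-2, Pow(h, 2))))
Mul(Mul(Function('j')(4), a), Function('S')(Mul(Add(3, Mul(-1, -1)), -1), -9)) = Mul(Mul(Mul(-2, 4, Add(1, 4)), -198), -9) = Mul(Mul(Mul(-2, 4, 5), -198), -9) = Mul(Mul(-40, -198), -9) = Mul(7920, -9) = -71280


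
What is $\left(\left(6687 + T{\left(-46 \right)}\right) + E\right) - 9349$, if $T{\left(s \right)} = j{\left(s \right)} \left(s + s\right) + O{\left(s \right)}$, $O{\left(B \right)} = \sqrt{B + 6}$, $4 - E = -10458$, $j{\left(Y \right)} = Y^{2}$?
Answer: $-186872 + 2 i \sqrt{10} \approx -1.8687 \cdot 10^{5} + 6.3246 i$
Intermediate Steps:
$E = 10462$ ($E = 4 - -10458 = 4 + 10458 = 10462$)
$O{\left(B \right)} = \sqrt{6 + B}$
$T{\left(s \right)} = \sqrt{6 + s} + 2 s^{3}$ ($T{\left(s \right)} = s^{2} \left(s + s\right) + \sqrt{6 + s} = s^{2} \cdot 2 s + \sqrt{6 + s} = 2 s^{3} + \sqrt{6 + s} = \sqrt{6 + s} + 2 s^{3}$)
$\left(\left(6687 + T{\left(-46 \right)}\right) + E\right) - 9349 = \left(\left(6687 + \left(\sqrt{6 - 46} + 2 \left(-46\right)^{3}\right)\right) + 10462\right) - 9349 = \left(\left(6687 + \left(\sqrt{-40} + 2 \left(-97336\right)\right)\right) + 10462\right) - 9349 = \left(\left(6687 - \left(194672 - 2 i \sqrt{10}\right)\right) + 10462\right) - 9349 = \left(\left(-187985 + 2 i \sqrt{10}\right) + 10462\right) - 9349 = \left(-177523 + 2 i \sqrt{10}\right) - 9349 = -186872 + 2 i \sqrt{10}$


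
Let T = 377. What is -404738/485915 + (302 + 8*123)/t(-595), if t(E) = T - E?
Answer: 115740677/236154690 ≈ 0.49011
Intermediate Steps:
t(E) = 377 - E
-404738/485915 + (302 + 8*123)/t(-595) = -404738/485915 + (302 + 8*123)/(377 - 1*(-595)) = -404738*1/485915 + (302 + 984)/(377 + 595) = -404738/485915 + 1286/972 = -404738/485915 + 1286*(1/972) = -404738/485915 + 643/486 = 115740677/236154690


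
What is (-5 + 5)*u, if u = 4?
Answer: 0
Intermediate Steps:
(-5 + 5)*u = (-5 + 5)*4 = 0*4 = 0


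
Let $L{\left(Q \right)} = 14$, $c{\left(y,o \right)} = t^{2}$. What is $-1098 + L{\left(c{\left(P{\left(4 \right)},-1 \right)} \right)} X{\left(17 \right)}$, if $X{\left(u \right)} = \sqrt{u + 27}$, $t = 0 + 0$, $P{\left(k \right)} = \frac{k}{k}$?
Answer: $-1098 + 28 \sqrt{11} \approx -1005.1$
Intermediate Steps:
$P{\left(k \right)} = 1$
$t = 0$
$X{\left(u \right)} = \sqrt{27 + u}$
$c{\left(y,o \right)} = 0$ ($c{\left(y,o \right)} = 0^{2} = 0$)
$-1098 + L{\left(c{\left(P{\left(4 \right)},-1 \right)} \right)} X{\left(17 \right)} = -1098 + 14 \sqrt{27 + 17} = -1098 + 14 \sqrt{44} = -1098 + 14 \cdot 2 \sqrt{11} = -1098 + 28 \sqrt{11}$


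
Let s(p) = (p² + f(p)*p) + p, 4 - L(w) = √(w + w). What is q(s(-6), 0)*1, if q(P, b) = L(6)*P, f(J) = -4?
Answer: 216 - 108*√3 ≈ 28.939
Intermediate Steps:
L(w) = 4 - √2*√w (L(w) = 4 - √(w + w) = 4 - √(2*w) = 4 - √2*√w)
s(p) = p² - 3*p (s(p) = (p² - 4*p) + p = p² - 3*p)
q(P, b) = P*(4 - 2*√3) (q(P, b) = (4 - √2*√6)*P = (4 - 2*√3)*P = P*(4 - 2*√3))
q(s(-6), 0)*1 = (2*(-6*(-3 - 6))*(2 - √3))*1 = (2*(-6*(-9))*(2 - √3))*1 = (2*54*(2 - √3))*1 = (216 - 108*√3)*1 = 216 - 108*√3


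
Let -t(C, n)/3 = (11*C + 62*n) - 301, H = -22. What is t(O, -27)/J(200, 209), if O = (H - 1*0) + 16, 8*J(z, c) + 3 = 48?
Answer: 16328/15 ≈ 1088.5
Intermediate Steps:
J(z, c) = 45/8 (J(z, c) = -3/8 + (⅛)*48 = -3/8 + 6 = 45/8)
O = -6 (O = (-22 - 1*0) + 16 = (-22 + 0) + 16 = -22 + 16 = -6)
t(C, n) = 903 - 186*n - 33*C (t(C, n) = -3*((11*C + 62*n) - 301) = -3*(-301 + 11*C + 62*n) = 903 - 186*n - 33*C)
t(O, -27)/J(200, 209) = (903 - 186*(-27) - 33*(-6))/(45/8) = (903 + 5022 + 198)*(8/45) = 6123*(8/45) = 16328/15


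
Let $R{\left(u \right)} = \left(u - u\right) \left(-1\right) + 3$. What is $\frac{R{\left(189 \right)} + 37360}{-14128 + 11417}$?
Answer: $- \frac{37363}{2711} \approx -13.782$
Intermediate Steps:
$R{\left(u \right)} = 3$ ($R{\left(u \right)} = 0 \left(-1\right) + 3 = 0 + 3 = 3$)
$\frac{R{\left(189 \right)} + 37360}{-14128 + 11417} = \frac{3 + 37360}{-14128 + 11417} = \frac{37363}{-2711} = 37363 \left(- \frac{1}{2711}\right) = - \frac{37363}{2711}$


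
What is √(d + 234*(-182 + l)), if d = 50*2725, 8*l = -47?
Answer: √369149/2 ≈ 303.79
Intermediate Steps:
l = -47/8 (l = (⅛)*(-47) = -47/8 ≈ -5.8750)
d = 136250
√(d + 234*(-182 + l)) = √(136250 + 234*(-182 - 47/8)) = √(136250 + 234*(-1503/8)) = √(136250 - 175851/4) = √(369149/4) = √369149/2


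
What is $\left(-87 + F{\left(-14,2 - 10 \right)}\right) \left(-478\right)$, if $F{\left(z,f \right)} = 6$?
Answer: $38718$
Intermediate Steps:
$\left(-87 + F{\left(-14,2 - 10 \right)}\right) \left(-478\right) = \left(-87 + 6\right) \left(-478\right) = \left(-81\right) \left(-478\right) = 38718$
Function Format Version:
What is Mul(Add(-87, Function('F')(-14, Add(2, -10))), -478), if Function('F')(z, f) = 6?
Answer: 38718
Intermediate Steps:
Mul(Add(-87, Function('F')(-14, Add(2, -10))), -478) = Mul(Add(-87, 6), -478) = Mul(-81, -478) = 38718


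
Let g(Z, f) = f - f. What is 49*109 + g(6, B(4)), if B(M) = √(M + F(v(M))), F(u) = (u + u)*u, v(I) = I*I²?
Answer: 5341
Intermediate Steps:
v(I) = I³
F(u) = 2*u² (F(u) = (2*u)*u = 2*u²)
B(M) = √(M + 2*M⁶) (B(M) = √(M + 2*(M³)²) = √(M + 2*M⁶))
g(Z, f) = 0
49*109 + g(6, B(4)) = 49*109 + 0 = 5341 + 0 = 5341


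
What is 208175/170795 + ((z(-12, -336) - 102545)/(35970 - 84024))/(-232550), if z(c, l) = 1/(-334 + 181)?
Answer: 35592838366853563/29201991575683950 ≈ 1.2188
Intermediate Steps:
z(c, l) = -1/153 (z(c, l) = 1/(-153) = -1/153)
208175/170795 + ((z(-12, -336) - 102545)/(35970 - 84024))/(-232550) = 208175/170795 + ((-1/153 - 102545)/(35970 - 84024))/(-232550) = 208175*(1/170795) - 15689386/153/(-48054)*(-1/232550) = 41635/34159 - 15689386/153*(-1/48054)*(-1/232550) = 41635/34159 + (7844693/3676131)*(-1/232550) = 41635/34159 - 7844693/854884264050 = 35592838366853563/29201991575683950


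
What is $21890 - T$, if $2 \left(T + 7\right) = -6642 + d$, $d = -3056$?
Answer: $26746$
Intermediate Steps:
$T = -4856$ ($T = -7 + \frac{-6642 - 3056}{2} = -7 + \frac{1}{2} \left(-9698\right) = -7 - 4849 = -4856$)
$21890 - T = 21890 - -4856 = 21890 + 4856 = 26746$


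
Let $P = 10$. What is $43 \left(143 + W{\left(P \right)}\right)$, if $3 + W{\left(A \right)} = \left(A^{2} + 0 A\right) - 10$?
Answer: $9890$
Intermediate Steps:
$W{\left(A \right)} = -13 + A^{2}$ ($W{\left(A \right)} = -3 + \left(\left(A^{2} + 0 A\right) - 10\right) = -3 + \left(\left(A^{2} + 0\right) - 10\right) = -3 + \left(A^{2} - 10\right) = -3 + \left(-10 + A^{2}\right) = -13 + A^{2}$)
$43 \left(143 + W{\left(P \right)}\right) = 43 \left(143 - \left(13 - 10^{2}\right)\right) = 43 \left(143 + \left(-13 + 100\right)\right) = 43 \left(143 + 87\right) = 43 \cdot 230 = 9890$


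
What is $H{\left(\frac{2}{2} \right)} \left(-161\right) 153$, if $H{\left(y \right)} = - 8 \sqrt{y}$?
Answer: $197064$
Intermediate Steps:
$H{\left(\frac{2}{2} \right)} \left(-161\right) 153 = - 8 \sqrt{\frac{2}{2}} \left(-161\right) 153 = - 8 \sqrt{2 \cdot \frac{1}{2}} \left(-161\right) 153 = - 8 \sqrt{1} \left(-161\right) 153 = \left(-8\right) 1 \left(-161\right) 153 = \left(-8\right) \left(-161\right) 153 = 1288 \cdot 153 = 197064$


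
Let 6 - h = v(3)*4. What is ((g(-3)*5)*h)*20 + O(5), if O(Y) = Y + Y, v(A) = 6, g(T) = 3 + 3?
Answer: -10790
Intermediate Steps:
g(T) = 6
O(Y) = 2*Y
h = -18 (h = 6 - 6*4 = 6 - 1*24 = 6 - 24 = -18)
((g(-3)*5)*h)*20 + O(5) = ((6*5)*(-18))*20 + 2*5 = (30*(-18))*20 + 10 = -540*20 + 10 = -10800 + 10 = -10790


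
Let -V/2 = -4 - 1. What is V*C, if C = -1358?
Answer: -13580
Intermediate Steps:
V = 10 (V = -2*(-4 - 1) = -2*(-5) = 10)
V*C = 10*(-1358) = -13580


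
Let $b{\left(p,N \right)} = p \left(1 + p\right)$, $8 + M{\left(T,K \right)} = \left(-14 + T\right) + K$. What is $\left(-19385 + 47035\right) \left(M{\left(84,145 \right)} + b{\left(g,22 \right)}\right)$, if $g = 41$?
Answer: $53336850$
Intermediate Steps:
$M{\left(T,K \right)} = -22 + K + T$ ($M{\left(T,K \right)} = -8 + \left(\left(-14 + T\right) + K\right) = -8 + \left(-14 + K + T\right) = -22 + K + T$)
$\left(-19385 + 47035\right) \left(M{\left(84,145 \right)} + b{\left(g,22 \right)}\right) = \left(-19385 + 47035\right) \left(\left(-22 + 145 + 84\right) + 41 \left(1 + 41\right)\right) = 27650 \left(207 + 41 \cdot 42\right) = 27650 \left(207 + 1722\right) = 27650 \cdot 1929 = 53336850$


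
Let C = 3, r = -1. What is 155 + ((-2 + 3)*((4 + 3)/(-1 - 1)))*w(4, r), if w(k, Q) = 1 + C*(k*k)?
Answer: -33/2 ≈ -16.500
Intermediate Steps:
w(k, Q) = 1 + 3*k² (w(k, Q) = 1 + 3*(k*k) = 1 + 3*k²)
155 + ((-2 + 3)*((4 + 3)/(-1 - 1)))*w(4, r) = 155 + ((-2 + 3)*((4 + 3)/(-1 - 1)))*(1 + 3*4²) = 155 + (1*(7/(-2)))*(1 + 3*16) = 155 + (1*(7*(-½)))*(1 + 48) = 155 + (1*(-7/2))*49 = 155 - 7/2*49 = 155 - 343/2 = -33/2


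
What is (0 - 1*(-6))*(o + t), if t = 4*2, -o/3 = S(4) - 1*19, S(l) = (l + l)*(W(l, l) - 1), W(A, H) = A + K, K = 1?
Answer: -186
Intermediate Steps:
W(A, H) = 1 + A (W(A, H) = A + 1 = 1 + A)
S(l) = 2*l**2 (S(l) = (l + l)*((1 + l) - 1) = (2*l)*l = 2*l**2)
o = -39 (o = -3*(2*4**2 - 1*19) = -3*(2*16 - 19) = -3*(32 - 19) = -3*13 = -39)
t = 8
(0 - 1*(-6))*(o + t) = (0 - 1*(-6))*(-39 + 8) = (0 + 6)*(-31) = 6*(-31) = -186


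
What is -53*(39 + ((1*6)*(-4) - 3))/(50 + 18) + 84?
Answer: 1269/17 ≈ 74.647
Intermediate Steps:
-53*(39 + ((1*6)*(-4) - 3))/(50 + 18) + 84 = -53*(39 + (6*(-4) - 3))/68 + 84 = -53*(39 + (-24 - 3))/68 + 84 = -53*(39 - 27)/68 + 84 = -636/68 + 84 = -53*3/17 + 84 = -159/17 + 84 = 1269/17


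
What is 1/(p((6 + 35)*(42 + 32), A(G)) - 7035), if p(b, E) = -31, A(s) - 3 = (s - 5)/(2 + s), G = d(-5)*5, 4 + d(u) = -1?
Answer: -1/7066 ≈ -0.00014152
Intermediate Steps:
d(u) = -5 (d(u) = -4 - 1 = -5)
G = -25 (G = -5*5 = -25)
A(s) = 3 + (-5 + s)/(2 + s) (A(s) = 3 + (s - 5)/(2 + s) = 3 + (-5 + s)/(2 + s))
1/(p((6 + 35)*(42 + 32), A(G)) - 7035) = 1/(-31 - 7035) = 1/(-7066) = -1/7066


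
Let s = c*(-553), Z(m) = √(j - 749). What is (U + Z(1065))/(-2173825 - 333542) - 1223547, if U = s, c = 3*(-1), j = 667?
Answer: -1022627124136/835789 - I*√82/2507367 ≈ -1.2235e+6 - 3.6115e-6*I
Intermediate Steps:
Z(m) = I*√82 (Z(m) = √(667 - 749) = √(-82) = I*√82)
c = -3
s = 1659 (s = -3*(-553) = 1659)
U = 1659
(U + Z(1065))/(-2173825 - 333542) - 1223547 = (1659 + I*√82)/(-2173825 - 333542) - 1223547 = (1659 + I*√82)/(-2507367) - 1223547 = (1659 + I*√82)*(-1/2507367) - 1223547 = (-553/835789 - I*√82/2507367) - 1223547 = -1022627124136/835789 - I*√82/2507367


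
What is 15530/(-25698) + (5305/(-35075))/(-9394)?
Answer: -511691403361/846735094590 ≈ -0.60431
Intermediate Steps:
15530/(-25698) + (5305/(-35075))/(-9394) = 15530*(-1/25698) + (5305*(-1/35075))*(-1/9394) = -7765/12849 - 1061/7015*(-1/9394) = -7765/12849 + 1061/65898910 = -511691403361/846735094590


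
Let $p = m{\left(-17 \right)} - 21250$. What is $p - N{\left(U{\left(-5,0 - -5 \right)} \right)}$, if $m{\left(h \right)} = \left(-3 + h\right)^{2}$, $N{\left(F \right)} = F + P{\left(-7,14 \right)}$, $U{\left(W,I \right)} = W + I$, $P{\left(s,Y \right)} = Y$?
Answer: $-20864$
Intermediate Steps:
$U{\left(W,I \right)} = I + W$
$N{\left(F \right)} = 14 + F$ ($N{\left(F \right)} = F + 14 = 14 + F$)
$p = -20850$ ($p = \left(-3 - 17\right)^{2} - 21250 = \left(-20\right)^{2} - 21250 = 400 - 21250 = -20850$)
$p - N{\left(U{\left(-5,0 - -5 \right)} \right)} = -20850 - \left(14 + \left(\left(0 - -5\right) - 5\right)\right) = -20850 - \left(14 + \left(\left(0 + 5\right) - 5\right)\right) = -20850 - \left(14 + \left(5 - 5\right)\right) = -20850 - \left(14 + 0\right) = -20850 - 14 = -20864$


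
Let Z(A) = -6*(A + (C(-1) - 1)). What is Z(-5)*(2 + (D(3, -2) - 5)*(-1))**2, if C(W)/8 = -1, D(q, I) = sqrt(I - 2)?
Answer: 3780 - 2352*I ≈ 3780.0 - 2352.0*I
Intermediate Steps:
D(q, I) = sqrt(-2 + I)
C(W) = -8 (C(W) = 8*(-1) = -8)
Z(A) = 54 - 6*A (Z(A) = -6*(A + (-8 - 1)) = -6*(A - 9) = -6*(-9 + A) = 54 - 6*A)
Z(-5)*(2 + (D(3, -2) - 5)*(-1))**2 = (54 - 6*(-5))*(2 + (sqrt(-2 - 2) - 5)*(-1))**2 = (54 + 30)*(2 + (sqrt(-4) - 5)*(-1))**2 = 84*(2 + (2*I - 5)*(-1))**2 = 84*(2 + (-5 + 2*I)*(-1))**2 = 84*(2 + (5 - 2*I))**2 = 84*(7 - 2*I)**2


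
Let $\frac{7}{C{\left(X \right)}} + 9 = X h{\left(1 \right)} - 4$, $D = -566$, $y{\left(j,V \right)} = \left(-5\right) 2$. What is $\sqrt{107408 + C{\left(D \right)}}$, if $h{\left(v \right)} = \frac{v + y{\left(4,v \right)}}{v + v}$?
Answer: $\frac{\sqrt{14075174314}}{362} \approx 327.73$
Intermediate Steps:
$y{\left(j,V \right)} = -10$
$h{\left(v \right)} = \frac{-10 + v}{2 v}$ ($h{\left(v \right)} = \frac{v - 10}{v + v} = \frac{-10 + v}{2 v}$)
$C{\left(X \right)} = \frac{7}{-13 - \frac{9 X}{2}}$ ($C{\left(X \right)} = \frac{7}{-9 + \left(X \frac{-10 + 1}{2 \cdot 1} - 4\right)} = \frac{7}{-9 + \left(X \frac{1}{2} \cdot 1 \left(-9\right) - 4\right)} = \frac{7}{-9 + \left(X \left(- \frac{9}{2}\right) - 4\right)} = \frac{7}{-9 - \left(4 + \frac{9 X}{2}\right)} = \frac{7}{-13 - \frac{9 X}{2}}$)
$\sqrt{107408 + C{\left(D \right)}} = \sqrt{107408 + \frac{14}{-26 - -5094}} = \sqrt{107408 + \frac{14}{-26 + 5094}} = \sqrt{107408 + \frac{14}{5068}} = \sqrt{107408 + 14 \cdot \frac{1}{5068}} = \sqrt{107408 + \frac{1}{362}} = \sqrt{\frac{38881697}{362}} = \frac{\sqrt{14075174314}}{362}$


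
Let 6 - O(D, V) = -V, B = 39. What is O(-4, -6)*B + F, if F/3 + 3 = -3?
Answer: -18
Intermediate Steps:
F = -18 (F = -9 + 3*(-3) = -9 - 9 = -18)
O(D, V) = 6 + V (O(D, V) = 6 - (-1)*V = 6 + V)
O(-4, -6)*B + F = (6 - 6)*39 - 18 = 0*39 - 18 = 0 - 18 = -18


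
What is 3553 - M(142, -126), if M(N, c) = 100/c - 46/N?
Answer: 15897568/4473 ≈ 3554.1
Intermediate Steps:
M(N, c) = -46/N + 100/c
3553 - M(142, -126) = 3553 - (-46/142 + 100/(-126)) = 3553 - (-46*1/142 + 100*(-1/126)) = 3553 - (-23/71 - 50/63) = 3553 - 1*(-4999/4473) = 3553 + 4999/4473 = 15897568/4473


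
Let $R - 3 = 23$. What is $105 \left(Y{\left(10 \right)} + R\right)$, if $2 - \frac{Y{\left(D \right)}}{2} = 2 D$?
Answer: $-1050$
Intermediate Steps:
$R = 26$ ($R = 3 + 23 = 26$)
$Y{\left(D \right)} = 4 - 4 D$ ($Y{\left(D \right)} = 4 - 2 \cdot 2 D = 4 - 4 D$)
$105 \left(Y{\left(10 \right)} + R\right) = 105 \left(\left(4 - 40\right) + 26\right) = 105 \left(-36 + 26\right) = 105 \left(-10\right) = -1050$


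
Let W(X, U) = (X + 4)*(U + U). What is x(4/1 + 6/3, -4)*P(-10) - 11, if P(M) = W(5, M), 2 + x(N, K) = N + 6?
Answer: -1811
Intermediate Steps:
x(N, K) = 4 + N (x(N, K) = -2 + (N + 6) = -2 + (6 + N) = 4 + N)
W(X, U) = 2*U*(4 + X) (W(X, U) = (4 + X)*(2*U) = 2*U*(4 + X))
P(M) = 18*M (P(M) = 2*M*(4 + 5) = 2*M*9 = 18*M)
x(4/1 + 6/3, -4)*P(-10) - 11 = (4 + (4/1 + 6/3))*(18*(-10)) - 11 = (4 + (4*1 + 6*(1/3)))*(-180) - 11 = (4 + (4 + 2))*(-180) - 11 = (4 + 6)*(-180) - 11 = 10*(-180) - 11 = -1800 - 11 = -1811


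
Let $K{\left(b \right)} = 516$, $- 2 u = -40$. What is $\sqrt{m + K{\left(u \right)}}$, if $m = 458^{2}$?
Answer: $2 \sqrt{52570} \approx 458.56$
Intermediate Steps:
$u = 20$ ($u = \left(- \frac{1}{2}\right) \left(-40\right) = 20$)
$m = 209764$
$\sqrt{m + K{\left(u \right)}} = \sqrt{209764 + 516} = \sqrt{210280} = 2 \sqrt{52570}$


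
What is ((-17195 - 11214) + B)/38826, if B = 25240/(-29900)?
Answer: -42472717/58044870 ≈ -0.73172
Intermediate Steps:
B = -1262/1495 (B = 25240*(-1/29900) = -1262/1495 ≈ -0.84415)
((-17195 - 11214) + B)/38826 = ((-17195 - 11214) - 1262/1495)/38826 = (-28409 - 1262/1495)*(1/38826) = -42472717/1495*1/38826 = -42472717/58044870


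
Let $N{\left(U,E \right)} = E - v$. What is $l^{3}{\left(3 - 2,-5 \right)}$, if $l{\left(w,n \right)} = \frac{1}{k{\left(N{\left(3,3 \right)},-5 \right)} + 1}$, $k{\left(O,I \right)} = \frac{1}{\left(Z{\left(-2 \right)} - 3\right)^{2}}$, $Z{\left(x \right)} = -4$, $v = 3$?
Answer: $\frac{117649}{125000} \approx 0.94119$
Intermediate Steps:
$N{\left(U,E \right)} = -3 + E$ ($N{\left(U,E \right)} = E - 3 = -3 + E$)
$k{\left(O,I \right)} = \frac{1}{49}$ ($k{\left(O,I \right)} = \frac{1}{\left(-4 - 3\right)^{2}} = \frac{1}{\left(-7\right)^{2}} = \frac{1}{49}$)
$l{\left(w,n \right)} = \frac{49}{50}$ ($l{\left(w,n \right)} = \frac{1}{\frac{1}{49} + 1} = \frac{1}{\frac{50}{49}} = \frac{49}{50}$)
$l^{3}{\left(3 - 2,-5 \right)} = \left(\frac{49}{50}\right)^{3} = \frac{117649}{125000}$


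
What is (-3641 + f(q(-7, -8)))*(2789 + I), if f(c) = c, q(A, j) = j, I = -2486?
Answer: -1105647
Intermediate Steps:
(-3641 + f(q(-7, -8)))*(2789 + I) = (-3641 - 8)*(2789 - 2486) = -3649*303 = -1105647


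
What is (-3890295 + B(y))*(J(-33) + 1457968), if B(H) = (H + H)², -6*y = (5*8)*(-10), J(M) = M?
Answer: -50812905567425/9 ≈ -5.6459e+12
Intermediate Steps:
y = 200/3 (y = -5*8*(-10)/6 = -20*(-10)/3 = -⅙*(-400) = 200/3 ≈ 66.667)
B(H) = 4*H² (B(H) = (2*H)² = 4*H²)
(-3890295 + B(y))*(J(-33) + 1457968) = (-3890295 + 4*(200/3)²)*(-33 + 1457968) = (-3890295 + 4*(40000/9))*1457935 = (-3890295 + 160000/9)*1457935 = -34852655/9*1457935 = -50812905567425/9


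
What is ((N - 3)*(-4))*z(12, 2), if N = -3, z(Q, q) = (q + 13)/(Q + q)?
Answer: 180/7 ≈ 25.714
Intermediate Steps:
z(Q, q) = (13 + q)/(Q + q)
((N - 3)*(-4))*z(12, 2) = ((-3 - 3)*(-4))*((13 + 2)/(12 + 2)) = (-6*(-4))*(15/14) = 24*((1/14)*15) = 24*(15/14) = 180/7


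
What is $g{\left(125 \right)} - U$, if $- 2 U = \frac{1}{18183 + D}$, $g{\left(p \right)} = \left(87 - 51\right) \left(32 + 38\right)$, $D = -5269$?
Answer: $\frac{65086561}{25828} \approx 2520.0$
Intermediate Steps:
$g{\left(p \right)} = 2520$ ($g{\left(p \right)} = 36 \cdot 70 = 2520$)
$U = - \frac{1}{25828}$ ($U = - \frac{1}{2 \left(18183 - 5269\right)} = - \frac{1}{2 \cdot 12914} = \left(- \frac{1}{2}\right) \frac{1}{12914} = - \frac{1}{25828} \approx -3.8718 \cdot 10^{-5}$)
$g{\left(125 \right)} - U = 2520 - - \frac{1}{25828} = 2520 + \frac{1}{25828} = \frac{65086561}{25828}$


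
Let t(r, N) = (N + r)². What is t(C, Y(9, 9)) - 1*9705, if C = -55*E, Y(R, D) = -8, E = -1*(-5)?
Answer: 70384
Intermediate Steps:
E = 5
C = -275 (C = -55*5 = -275)
t(C, Y(9, 9)) - 1*9705 = (-8 - 275)² - 1*9705 = (-283)² - 9705 = 80089 - 9705 = 70384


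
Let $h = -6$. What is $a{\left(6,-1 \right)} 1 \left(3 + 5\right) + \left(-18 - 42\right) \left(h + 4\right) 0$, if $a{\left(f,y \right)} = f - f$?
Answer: $0$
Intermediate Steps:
$a{\left(f,y \right)} = 0$
$a{\left(6,-1 \right)} 1 \left(3 + 5\right) + \left(-18 - 42\right) \left(h + 4\right) 0 = 0 \cdot 1 \left(3 + 5\right) + \left(-18 - 42\right) \left(-6 + 4\right) 0 = 0 \cdot 8 + \left(-18 - 42\right) \left(\left(-2\right) 0\right) = 0 - 0 = 0 + 0 = 0$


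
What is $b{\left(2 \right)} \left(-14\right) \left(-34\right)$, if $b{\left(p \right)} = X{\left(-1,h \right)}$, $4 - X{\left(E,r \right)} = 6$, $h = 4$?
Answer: $-952$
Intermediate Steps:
$X{\left(E,r \right)} = -2$ ($X{\left(E,r \right)} = 4 - 6 = -2$)
$b{\left(p \right)} = -2$
$b{\left(2 \right)} \left(-14\right) \left(-34\right) = \left(-2\right) \left(-14\right) \left(-34\right) = 28 \left(-34\right) = -952$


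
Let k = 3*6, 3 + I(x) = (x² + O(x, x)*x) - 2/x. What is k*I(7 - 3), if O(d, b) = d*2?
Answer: 801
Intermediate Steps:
O(d, b) = 2*d
I(x) = -3 - 2/x + 3*x² (I(x) = -3 + ((x² + (2*x)*x) - 2/x) = -3 + ((x² + 2*x²) - 2/x) = -3 + (3*x² - 2/x) = -3 + (-2/x + 3*x²) = -3 - 2/x + 3*x²)
k = 18
k*I(7 - 3) = 18*(-3 - 2/(7 - 3) + 3*(7 - 3)²) = 18*(-3 - 2/4 + 3*4²) = 18*(-3 - 2*¼ + 3*16) = 18*(-3 - ½ + 48) = 18*(89/2) = 801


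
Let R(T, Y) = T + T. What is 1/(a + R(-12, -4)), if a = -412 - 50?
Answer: -1/486 ≈ -0.0020576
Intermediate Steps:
R(T, Y) = 2*T
a = -462
1/(a + R(-12, -4)) = 1/(-462 + 2*(-12)) = 1/(-462 - 24) = 1/(-486) = -1/486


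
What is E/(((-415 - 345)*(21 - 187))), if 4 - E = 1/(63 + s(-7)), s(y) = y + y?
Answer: 39/1236368 ≈ 3.1544e-5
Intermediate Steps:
s(y) = 2*y
E = 195/49 (E = 4 - 1/(63 + 2*(-7)) = 4 - 1/(63 - 14) = 4 - 1/49 = 195/49 ≈ 3.9796)
E/(((-415 - 345)*(21 - 187))) = (195/49)/((-415 - 345)*(21 - 187)) = (195/49)/(-760*(-166)) = (195/49)/126160 = (1/126160)*(195/49) = 39/1236368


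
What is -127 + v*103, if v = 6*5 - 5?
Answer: 2448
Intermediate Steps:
v = 25 (v = 30 - 5 = 25)
-127 + v*103 = -127 + 25*103 = -127 + 2575 = 2448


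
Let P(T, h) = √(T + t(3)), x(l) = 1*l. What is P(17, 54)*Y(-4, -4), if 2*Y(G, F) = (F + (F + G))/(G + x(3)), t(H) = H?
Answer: 12*√5 ≈ 26.833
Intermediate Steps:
x(l) = l
Y(G, F) = (G + 2*F)/(2*(3 + G)) (Y(G, F) = ((F + (F + G))/(G + 3))/2 = ((G + 2*F)/(3 + G))/2 = (G + 2*F)/(2*(3 + G)))
P(T, h) = √(3 + T) (P(T, h) = √(T + 3) = √(3 + T))
P(17, 54)*Y(-4, -4) = √(3 + 17)*((-4 + (½)*(-4))/(3 - 4)) = √20*((-4 - 2)/(-1)) = (2*√5)*(-1*(-6)) = (2*√5)*6 = 12*√5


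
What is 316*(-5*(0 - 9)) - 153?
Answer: 14067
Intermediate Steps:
316*(-5*(0 - 9)) - 153 = 316*(-5*(-9)) - 153 = 316*45 - 153 = 14220 - 153 = 14067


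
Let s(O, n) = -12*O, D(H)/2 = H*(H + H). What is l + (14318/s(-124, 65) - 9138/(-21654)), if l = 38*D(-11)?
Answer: 16470418525/895032 ≈ 18402.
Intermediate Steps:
D(H) = 4*H**2 (D(H) = 2*(H*(H + H)) = 2*(H*(2*H)) = 2*(2*H**2) = 4*H**2)
l = 18392 (l = 38*(4*(-11)**2) = 38*(4*121) = 38*484 = 18392)
l + (14318/s(-124, 65) - 9138/(-21654)) = 18392 + (14318/((-12*(-124))) - 9138/(-21654)) = 18392 + (14318/1488 - 9138*(-1/21654)) = 18392 + (14318*(1/1488) + 1523/3609) = 18392 + (7159/744 + 1523/3609) = 18392 + 8989981/895032 = 16470418525/895032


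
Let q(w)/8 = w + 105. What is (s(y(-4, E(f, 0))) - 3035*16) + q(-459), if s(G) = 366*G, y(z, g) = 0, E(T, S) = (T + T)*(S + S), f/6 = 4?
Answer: -51392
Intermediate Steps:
q(w) = 840 + 8*w (q(w) = 8*(w + 105) = 8*(105 + w) = 840 + 8*w)
f = 24 (f = 6*4 = 24)
E(T, S) = 4*S*T (E(T, S) = (2*T)*(2*S) = 4*S*T)
(s(y(-4, E(f, 0))) - 3035*16) + q(-459) = (366*0 - 3035*16) + (840 + 8*(-459)) = (0 - 48560) + (840 - 3672) = -48560 - 2832 = -51392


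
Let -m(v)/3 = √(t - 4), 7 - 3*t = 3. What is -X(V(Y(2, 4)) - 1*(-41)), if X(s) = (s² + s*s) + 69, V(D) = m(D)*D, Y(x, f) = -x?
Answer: -3239 - 656*I*√6 ≈ -3239.0 - 1606.9*I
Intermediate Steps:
t = 4/3 (t = 7/3 - ⅓*3 = 7/3 - 1 = 4/3 ≈ 1.3333)
m(v) = -2*I*√6 (m(v) = -3*√(4/3 - 4) = -2*I*√6)
V(D) = -2*I*D*√6 (V(D) = (-2*I*√6)*D = -2*I*D*√6)
X(s) = 69 + 2*s² (X(s) = (s² + s²) + 69 = 2*s² + 69 = 69 + 2*s²)
-X(V(Y(2, 4)) - 1*(-41)) = -(69 + 2*(-2*I*(-1*2)*√6 - 1*(-41))²) = -(69 + 2*(-2*I*(-2)*√6 + 41)²) = -(69 + 2*(4*I*√6 + 41)²) = -(69 + 2*(41 + 4*I*√6)²) = -69 - 2*(41 + 4*I*√6)²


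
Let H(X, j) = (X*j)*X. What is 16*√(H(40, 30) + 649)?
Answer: 16*√48649 ≈ 3529.0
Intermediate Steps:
H(X, j) = j*X²
16*√(H(40, 30) + 649) = 16*√(30*40² + 649) = 16*√(30*1600 + 649) = 16*√(48000 + 649) = 16*√48649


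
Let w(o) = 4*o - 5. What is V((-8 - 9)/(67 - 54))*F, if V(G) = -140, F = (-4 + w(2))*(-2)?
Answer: -280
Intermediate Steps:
w(o) = -5 + 4*o
F = 2 (F = (-4 + (-5 + 4*2))*(-2) = (-4 + (-5 + 8))*(-2) = (-4 + 3)*(-2) = -1*(-2) = 2)
V((-8 - 9)/(67 - 54))*F = -140*2 = -280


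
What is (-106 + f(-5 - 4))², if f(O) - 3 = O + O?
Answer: 14641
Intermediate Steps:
f(O) = 3 + 2*O (f(O) = 3 + (O + O) = 3 + 2*O)
(-106 + f(-5 - 4))² = (-106 + (3 + 2*(-5 - 4)))² = (-106 + (3 + 2*(-9)))² = (-106 + (3 - 18))² = (-106 - 15)² = (-121)² = 14641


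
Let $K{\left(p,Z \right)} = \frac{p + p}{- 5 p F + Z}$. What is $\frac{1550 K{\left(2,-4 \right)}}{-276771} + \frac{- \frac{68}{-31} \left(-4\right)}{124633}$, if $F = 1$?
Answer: $\frac{11450259316}{7485371609331} \approx 0.0015297$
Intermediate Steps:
$K{\left(p,Z \right)} = \frac{2 p}{Z - 5 p}$ ($K{\left(p,Z \right)} = \frac{p + p}{- 5 p 1 + Z} = \frac{2 p}{- 5 p + Z} = \frac{2 p}{Z - 5 p}$)
$\frac{1550 K{\left(2,-4 \right)}}{-276771} + \frac{- \frac{68}{-31} \left(-4\right)}{124633} = \frac{1550 \cdot 2 \cdot 2 \frac{1}{-4 - 10}}{-276771} + \frac{- \frac{68}{-31} \left(-4\right)}{124633} = 1550 \cdot 2 \cdot 2 \frac{1}{-4 - 10} \left(- \frac{1}{276771}\right) + \left(-68\right) \left(- \frac{1}{31}\right) \left(-4\right) \frac{1}{124633} = 1550 \cdot 2 \cdot 2 \frac{1}{-14} \left(- \frac{1}{276771}\right) + \frac{68}{31} \left(-4\right) \frac{1}{124633} = 1550 \cdot 2 \cdot 2 \left(- \frac{1}{14}\right) \left(- \frac{1}{276771}\right) - \frac{272}{3863623} = 1550 \left(- \frac{2}{7}\right) \left(- \frac{1}{276771}\right) - \frac{272}{3863623} = \left(- \frac{3100}{7}\right) \left(- \frac{1}{276771}\right) - \frac{272}{3863623} = \frac{3100}{1937397} - \frac{272}{3863623} = \frac{11450259316}{7485371609331}$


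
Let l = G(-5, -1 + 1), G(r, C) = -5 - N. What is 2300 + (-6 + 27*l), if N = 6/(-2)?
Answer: 2240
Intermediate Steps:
N = -3 (N = 6*(-½) = -3)
G(r, C) = -2 (G(r, C) = -5 - 1*(-3) = -5 + 3 = -2)
l = -2
2300 + (-6 + 27*l) = 2300 + (-6 + 27*(-2)) = 2300 + (-6 - 54) = 2300 - 60 = 2240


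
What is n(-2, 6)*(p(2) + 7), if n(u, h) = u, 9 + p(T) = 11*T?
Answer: -40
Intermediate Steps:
p(T) = -9 + 11*T
n(-2, 6)*(p(2) + 7) = -2*((-9 + 11*2) + 7) = -2*((-9 + 22) + 7) = -2*(13 + 7) = -2*20 = -40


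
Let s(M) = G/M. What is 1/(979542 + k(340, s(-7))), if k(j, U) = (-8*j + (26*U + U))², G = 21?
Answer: 1/8825143 ≈ 1.1331e-7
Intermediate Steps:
s(M) = 21/M
k(j, U) = (-8*j + 27*U)²
1/(979542 + k(340, s(-7))) = 1/(979542 + (-8*340 + 27*(21/(-7)))²) = 1/(979542 + (-2720 + 27*(21*(-⅐)))²) = 1/(979542 + (-2720 + 27*(-3))²) = 1/(979542 + (-2720 - 81)²) = 1/(979542 + (-2801)²) = 1/(979542 + 7845601) = 1/8825143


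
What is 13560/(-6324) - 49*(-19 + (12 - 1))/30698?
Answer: -17241078/8088923 ≈ -2.1314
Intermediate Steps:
13560/(-6324) - 49*(-19 + (12 - 1))/30698 = 13560*(-1/6324) - 49*(-19 + 11)*(1/30698) = -1130/527 - 49*(-8)*(1/30698) = -1130/527 + 392*(1/30698) = -1130/527 + 196/15349 = -17241078/8088923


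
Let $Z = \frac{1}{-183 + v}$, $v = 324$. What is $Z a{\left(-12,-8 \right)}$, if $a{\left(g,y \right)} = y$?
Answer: $- \frac{8}{141} \approx -0.056738$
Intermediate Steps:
$Z = \frac{1}{141}$ ($Z = \frac{1}{-183 + 324} = \frac{1}{141} \approx 0.0070922$)
$Z a{\left(-12,-8 \right)} = \frac{1}{141} \left(-8\right) = - \frac{8}{141}$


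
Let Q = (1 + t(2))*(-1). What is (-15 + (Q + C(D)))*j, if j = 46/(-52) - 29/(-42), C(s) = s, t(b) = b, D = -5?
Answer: 1219/273 ≈ 4.4652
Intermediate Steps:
j = -53/273 (j = 46*(-1/52) - 29*(-1/42) = -23/26 + 29/42 = -53/273 ≈ -0.19414)
Q = -3 (Q = (1 + 2)*(-1) = 3*(-1) = -3)
(-15 + (Q + C(D)))*j = (-15 + (-3 - 5))*(-53/273) = (-15 - 8)*(-53/273) = -23*(-53/273) = 1219/273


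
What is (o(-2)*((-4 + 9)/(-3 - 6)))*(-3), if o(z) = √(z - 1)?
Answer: 5*I*√3/3 ≈ 2.8868*I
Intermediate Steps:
o(z) = √(-1 + z)
(o(-2)*((-4 + 9)/(-3 - 6)))*(-3) = (√(-1 - 2)*((-4 + 9)/(-3 - 6)))*(-3) = (√(-3)*(5/(-9)))*(-3) = ((I*√3)*(5*(-⅑)))*(-3) = ((I*√3)*(-5/9))*(-3) = -5*I*√3/9*(-3) = 5*I*√3/3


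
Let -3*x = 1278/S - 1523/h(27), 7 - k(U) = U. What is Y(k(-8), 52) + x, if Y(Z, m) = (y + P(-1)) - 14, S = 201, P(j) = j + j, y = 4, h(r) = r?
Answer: 25415/5427 ≈ 4.6831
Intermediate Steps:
k(U) = 7 - U
P(j) = 2*j
Y(Z, m) = -12 (Y(Z, m) = (4 + 2*(-1)) - 14 = (4 - 2) - 14 = 2 - 14 = -12)
x = 90539/5427 (x = -(1278/201 - 1523/27)/3 = -(1278*(1/201) - 1523*1/27)/3 = -(426/67 - 1523/27)/3 = -1/3*(-90539/1809) = 90539/5427 ≈ 16.683)
Y(k(-8), 52) + x = -12 + 90539/5427 = 25415/5427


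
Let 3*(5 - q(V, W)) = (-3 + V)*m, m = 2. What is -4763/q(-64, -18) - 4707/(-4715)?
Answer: -66671292/702535 ≈ -94.901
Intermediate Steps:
q(V, W) = 7 - 2*V/3 (q(V, W) = 5 - (-3 + V)*2/3 = 5 - (-6 + 2*V)/3 = 5 + (2 - 2*V/3) = 7 - 2*V/3)
-4763/q(-64, -18) - 4707/(-4715) = -4763/(7 - ⅔*(-64)) - 4707/(-4715) = -4763/(7 + 128/3) - 4707*(-1/4715) = -4763/149/3 + 4707/4715 = -4763*3/149 + 4707/4715 = -14289/149 + 4707/4715 = -66671292/702535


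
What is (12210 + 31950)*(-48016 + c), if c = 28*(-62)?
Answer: -2197048320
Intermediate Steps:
c = -1736
(12210 + 31950)*(-48016 + c) = (12210 + 31950)*(-48016 - 1736) = 44160*(-49752) = -2197048320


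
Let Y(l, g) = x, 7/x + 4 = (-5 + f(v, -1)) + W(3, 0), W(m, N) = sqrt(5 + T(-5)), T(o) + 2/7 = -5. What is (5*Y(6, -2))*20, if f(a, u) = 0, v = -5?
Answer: -44100/569 - 700*I*sqrt(14)/569 ≈ -77.504 - 4.6031*I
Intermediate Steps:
T(o) = -37/7 (T(o) = -2/7 - 5 = -37/7)
W(m, N) = I*sqrt(14)/7 (W(m, N) = sqrt(5 - 37/7) = sqrt(-2/7) = I*sqrt(14)/7)
x = 7/(-9 + I*sqrt(14)/7) (x = 7/(-4 + ((-5 + 0) + I*sqrt(14)/7)) = 7/(-4 + (-5 + I*sqrt(14)/7)) = 7/(-9 + I*sqrt(14)/7) ≈ -0.77504 - 0.046031*I)
Y(l, g) = -441/569 - 7*I*sqrt(14)/569
(5*Y(6, -2))*20 = (5*(-441/569 - 7*I*sqrt(14)/569))*20 = (-2205/569 - 35*I*sqrt(14)/569)*20 = -44100/569 - 700*I*sqrt(14)/569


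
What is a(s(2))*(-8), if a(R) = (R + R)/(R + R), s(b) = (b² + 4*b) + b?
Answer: -8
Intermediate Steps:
s(b) = b² + 5*b
a(R) = 1 (a(R) = (2*R)/((2*R)) = (2*R)*(1/(2*R)) = 1)
a(s(2))*(-8) = 1*(-8) = -8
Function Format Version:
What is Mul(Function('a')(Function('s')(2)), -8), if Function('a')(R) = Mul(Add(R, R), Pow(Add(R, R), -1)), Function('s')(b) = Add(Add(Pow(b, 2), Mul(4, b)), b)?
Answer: -8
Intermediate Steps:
Function('s')(b) = Add(Pow(b, 2), Mul(5, b))
Function('a')(R) = 1 (Function('a')(R) = Mul(Mul(2, R), Pow(Mul(2, R), -1)) = Mul(Mul(2, R), Mul(Rational(1, 2), Pow(R, -1))) = 1)
Mul(Function('a')(Function('s')(2)), -8) = Mul(1, -8) = -8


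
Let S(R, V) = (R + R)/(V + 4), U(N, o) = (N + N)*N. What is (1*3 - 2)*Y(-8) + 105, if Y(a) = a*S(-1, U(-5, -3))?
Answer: 2843/27 ≈ 105.30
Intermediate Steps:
U(N, o) = 2*N**2 (U(N, o) = (2*N)*N = 2*N**2)
S(R, V) = 2*R/(4 + V) (S(R, V) = (2*R)/(4 + V) = 2*R/(4 + V))
Y(a) = -a/27 (Y(a) = a*(2*(-1)/(4 + 2*(-5)**2)) = a*(2*(-1)/(4 + 2*25)) = a*(2*(-1)/(4 + 50)) = a*(2*(-1)/54) = a*(2*(-1)*(1/54)) = a*(-1/27) = -a/27)
(1*3 - 2)*Y(-8) + 105 = (1*3 - 2)*(-1/27*(-8)) + 105 = (3 - 2)*(8/27) + 105 = 1*(8/27) + 105 = 8/27 + 105 = 2843/27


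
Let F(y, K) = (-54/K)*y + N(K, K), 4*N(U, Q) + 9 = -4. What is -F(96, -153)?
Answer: -2083/68 ≈ -30.632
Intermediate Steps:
N(U, Q) = -13/4 (N(U, Q) = -9/4 + (¼)*(-4) = -9/4 - 1 = -13/4)
F(y, K) = -13/4 - 54*y/K (F(y, K) = (-54/K)*y - 13/4 = -54*y/K - 13/4 = -13/4 - 54*y/K)
-F(96, -153) = -(-13/4 - 54*96/(-153)) = -(-13/4 - 54*96*(-1/153)) = -(-13/4 + 576/17) = -1*2083/68 = -2083/68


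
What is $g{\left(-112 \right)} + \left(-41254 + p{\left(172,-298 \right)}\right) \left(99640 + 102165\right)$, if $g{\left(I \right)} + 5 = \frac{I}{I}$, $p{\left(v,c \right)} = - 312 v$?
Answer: $-19154926994$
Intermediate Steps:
$g{\left(I \right)} = -4$ ($g{\left(I \right)} = -5 + \frac{I}{I} = -5 + 1 = -4$)
$g{\left(-112 \right)} + \left(-41254 + p{\left(172,-298 \right)}\right) \left(99640 + 102165\right) = -4 + \left(-41254 - 53664\right) \left(99640 + 102165\right) = -4 + \left(-41254 - 53664\right) 201805 = -4 - 19154926990 = -19154926994$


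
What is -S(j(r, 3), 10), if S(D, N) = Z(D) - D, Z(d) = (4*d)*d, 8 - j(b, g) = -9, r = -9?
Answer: -1139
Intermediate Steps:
j(b, g) = 17 (j(b, g) = 8 - 1*(-9) = 8 + 9 = 17)
Z(d) = 4*d²
S(D, N) = -D + 4*D² (S(D, N) = 4*D² - D = -D + 4*D²)
-S(j(r, 3), 10) = -17*(-1 + 4*17) = -17*(-1 + 68) = -17*67 = -1139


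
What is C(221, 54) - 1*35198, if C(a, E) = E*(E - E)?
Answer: -35198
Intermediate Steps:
C(a, E) = 0 (C(a, E) = E*0 = 0)
C(221, 54) - 1*35198 = 0 - 1*35198 = 0 - 35198 = -35198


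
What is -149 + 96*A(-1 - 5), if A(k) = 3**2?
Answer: 715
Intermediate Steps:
A(k) = 9
-149 + 96*A(-1 - 5) = -149 + 96*9 = -149 + 864 = 715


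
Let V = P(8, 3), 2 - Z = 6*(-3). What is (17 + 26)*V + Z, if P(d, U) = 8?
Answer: 364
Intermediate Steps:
Z = 20 (Z = 2 - 6*(-3) = 2 - 1*(-18) = 2 + 18 = 20)
V = 8
(17 + 26)*V + Z = (17 + 26)*8 + 20 = 43*8 + 20 = 344 + 20 = 364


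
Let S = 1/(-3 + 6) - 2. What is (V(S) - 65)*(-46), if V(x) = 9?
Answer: 2576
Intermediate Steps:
S = -5/3 (S = 1/3 - 2 = ⅓ - 2 = -5/3 ≈ -1.6667)
(V(S) - 65)*(-46) = (9 - 65)*(-46) = -56*(-46) = 2576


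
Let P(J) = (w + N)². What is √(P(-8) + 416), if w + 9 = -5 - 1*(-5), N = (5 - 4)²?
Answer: 4*√30 ≈ 21.909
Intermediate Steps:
N = 1 (N = 1² = 1)
w = -9 (w = -9 + (-5 - 1*(-5)) = -9 + (-5 + 5) = -9 + 0 = -9)
P(J) = 64 (P(J) = (-9 + 1)² = (-8)² = 64)
√(P(-8) + 416) = √(64 + 416) = √480 = 4*√30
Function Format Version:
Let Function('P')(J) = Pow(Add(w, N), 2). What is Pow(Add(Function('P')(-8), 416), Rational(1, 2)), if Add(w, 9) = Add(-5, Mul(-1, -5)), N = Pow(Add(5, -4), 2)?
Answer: Mul(4, Pow(30, Rational(1, 2))) ≈ 21.909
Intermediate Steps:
N = 1 (N = Pow(1, 2) = 1)
w = -9 (w = Add(-9, Add(-5, Mul(-1, -5))) = Add(-9, Add(-5, 5)) = Add(-9, 0) = -9)
Function('P')(J) = 64 (Function('P')(J) = Pow(Add(-9, 1), 2) = Pow(-8, 2) = 64)
Pow(Add(Function('P')(-8), 416), Rational(1, 2)) = Pow(Add(64, 416), Rational(1, 2)) = Pow(480, Rational(1, 2)) = Mul(4, Pow(30, Rational(1, 2)))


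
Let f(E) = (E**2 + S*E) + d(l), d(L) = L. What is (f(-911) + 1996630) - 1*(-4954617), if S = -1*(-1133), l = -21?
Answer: 6748984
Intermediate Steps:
S = 1133
f(E) = -21 + E**2 + 1133*E (f(E) = (E**2 + 1133*E) - 21 = -21 + E**2 + 1133*E)
(f(-911) + 1996630) - 1*(-4954617) = ((-21 + (-911)**2 + 1133*(-911)) + 1996630) - 1*(-4954617) = ((-21 + 829921 - 1032163) + 1996630) + 4954617 = (-202263 + 1996630) + 4954617 = 1794367 + 4954617 = 6748984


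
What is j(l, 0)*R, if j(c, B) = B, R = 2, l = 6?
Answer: 0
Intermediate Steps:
j(l, 0)*R = 0*2 = 0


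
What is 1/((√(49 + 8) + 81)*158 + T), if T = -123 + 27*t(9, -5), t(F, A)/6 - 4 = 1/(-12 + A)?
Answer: 1282531/16937861423 - 45662*√57/50813584269 ≈ 6.8935e-5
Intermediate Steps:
t(F, A) = 24 + 6/(-12 + A)
T = 8763/17 (T = -123 + 27*(6*(-47 + 4*(-5))/(-12 - 5)) = -123 + 27*(6*(-47 - 20)/(-17)) = -123 + 27*(6*(-1/17)*(-67)) = -123 + 27*(402/17) = -123 + 10854/17 = 8763/17 ≈ 515.47)
1/((√(49 + 8) + 81)*158 + T) = 1/((√(49 + 8) + 81)*158 + 8763/17) = 1/((√57 + 81)*158 + 8763/17) = 1/((81 + √57)*158 + 8763/17) = 1/((12798 + 158*√57) + 8763/17) = 1/(226329/17 + 158*√57)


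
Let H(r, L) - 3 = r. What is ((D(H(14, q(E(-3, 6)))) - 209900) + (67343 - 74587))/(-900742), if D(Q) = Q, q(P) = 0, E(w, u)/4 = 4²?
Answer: 217127/900742 ≈ 0.24105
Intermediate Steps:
E(w, u) = 64 (E(w, u) = 4*4² = 4*16 = 64)
H(r, L) = 3 + r
((D(H(14, q(E(-3, 6)))) - 209900) + (67343 - 74587))/(-900742) = (((3 + 14) - 209900) + (67343 - 74587))/(-900742) = ((17 - 209900) - 7244)*(-1/900742) = (-209883 - 7244)*(-1/900742) = -217127*(-1/900742) = 217127/900742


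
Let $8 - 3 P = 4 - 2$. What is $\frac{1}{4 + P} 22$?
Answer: $\frac{11}{3} \approx 3.6667$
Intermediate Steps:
$P = 2$ ($P = \frac{8}{3} - \frac{4 - 2}{3} = \frac{8}{3} - \frac{2}{3} = 2$)
$\frac{1}{4 + P} 22 = \frac{1}{4 + 2} \cdot 22 = \frac{1}{6} \cdot 22 = \frac{11}{3}$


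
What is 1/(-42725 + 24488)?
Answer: -1/18237 ≈ -5.4834e-5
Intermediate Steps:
1/(-42725 + 24488) = 1/(-18237) = -1/18237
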